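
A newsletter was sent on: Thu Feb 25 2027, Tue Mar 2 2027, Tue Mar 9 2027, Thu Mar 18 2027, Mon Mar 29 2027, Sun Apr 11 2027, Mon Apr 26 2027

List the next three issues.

The spacing grows by 2 each time: 5, 7, 9, 11, 13, 15 days.
Next gap: 17 days. Mon Apr 26 2027 + 17 days = Thu May 13 2027.
Next gap: 19 days. Thu May 13 2027 + 19 days = Tue Jun 1 2027.
Next gap: 21 days. Tue Jun 1 2027 + 21 days = Tue Jun 22 2027.

Thu May 13 2027, Tue Jun 1 2027, Tue Jun 22 2027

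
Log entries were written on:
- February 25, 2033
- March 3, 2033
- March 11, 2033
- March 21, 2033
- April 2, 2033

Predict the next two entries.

April 16, 2033; May 2, 2033

Intervals are 6, 8, 10, 12 days — an arithmetic progression with common difference 2.
Next gap: 14 days. April 2, 2033 + 14 days = April 16, 2033.
Next gap: 16 days. April 16, 2033 + 16 days = May 2, 2033.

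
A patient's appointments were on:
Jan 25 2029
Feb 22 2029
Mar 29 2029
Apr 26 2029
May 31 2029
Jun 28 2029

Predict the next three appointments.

All Thursdays; the gaps (28, 35, 28, 35, 28) vary with month length.
This is the last Thursday of each month.
July 2029 ends with Thursday Jul 26 2029.
August 2029 ends with Thursday Aug 30 2029.
September 2029 ends with Thursday Sep 27 2029.

Jul 26 2029, Aug 30 2029, Sep 27 2029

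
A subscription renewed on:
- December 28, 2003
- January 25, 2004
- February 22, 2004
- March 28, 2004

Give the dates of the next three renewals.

April 25, 2004; May 23, 2004; June 27, 2004

All dates are Sundays, 28, 28, 35 days apart.
Specifically, the 4th Sunday of each month.
April 2004 — 4th Sunday is April 25, 2004.
May 2004 — 4th Sunday is May 23, 2004.
4th Sunday of June 2004: June 27, 2004.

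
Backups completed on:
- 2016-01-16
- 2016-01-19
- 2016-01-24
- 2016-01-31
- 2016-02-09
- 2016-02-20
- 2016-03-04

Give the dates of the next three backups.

2016-03-19, 2016-04-05, 2016-04-24

Intervals are 3, 5, 7, 9, 11, 13 days — an arithmetic progression with common difference 2.
Next gap: 15 days. 2016-03-04 + 15 days = 2016-03-19.
Next gap: 17 days. 2016-03-19 + 17 days = 2016-04-05.
Next gap: 19 days. 2016-04-05 + 19 days = 2016-04-24.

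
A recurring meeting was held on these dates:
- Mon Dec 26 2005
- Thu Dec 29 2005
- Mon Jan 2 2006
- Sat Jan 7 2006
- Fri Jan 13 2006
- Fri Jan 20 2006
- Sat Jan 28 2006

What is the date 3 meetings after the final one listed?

Gaps: 3, 4, 5, 6, 7, 8 days — each gap is 1 larger than the previous one.
Next gap: 9 days. Sat Jan 28 2006 + 9 days = Mon Feb 6 2006.
Next gap: 10 days. Mon Feb 6 2006 + 10 days = Thu Feb 16 2006.
Next gap: 11 days. Thu Feb 16 2006 + 11 days = Mon Feb 27 2006.

Mon Feb 27 2006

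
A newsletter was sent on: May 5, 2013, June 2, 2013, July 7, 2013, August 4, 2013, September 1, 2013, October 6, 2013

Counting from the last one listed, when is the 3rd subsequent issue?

Gaps: 28, 35, 28, 28, 35 days — a mix of 28 and 35. Every date is a Sunday.
Each is the 1st Sunday of its month.
November 2013 — 1st Sunday is November 3, 2013.
1st Sunday of December 2013: December 1, 2013.
1st Sunday of January 2014: January 5, 2014.

January 5, 2014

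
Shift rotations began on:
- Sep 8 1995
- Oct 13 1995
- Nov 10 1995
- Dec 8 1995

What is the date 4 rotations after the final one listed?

Apr 12 1996

Gaps: 35, 28, 28 days — a mix of 28 and 35. Every date is a Friday.
Each is the 2nd Friday of its month.
January 1996 — 2nd Friday is Jan 12 1996.
February 1996 — 2nd Friday is Feb 9 1996.
2nd Friday of March 1996: Mar 8 1996.
2nd Friday of April 1996: Apr 12 1996.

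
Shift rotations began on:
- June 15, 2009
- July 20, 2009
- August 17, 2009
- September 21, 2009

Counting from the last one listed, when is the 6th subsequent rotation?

March 15, 2010

All dates are Mondays, 35, 28, 35 days apart.
Specifically, the 3rd Monday of each month.
October 2009 — 3rd Monday is October 19, 2009.
November 2009 — 3rd Monday is November 16, 2009.
3rd Monday of December 2009: December 21, 2009.
January 2010 — 3rd Monday is January 18, 2010.
3rd Monday of February 2010: February 15, 2010.
March 2010 — 3rd Monday is March 15, 2010.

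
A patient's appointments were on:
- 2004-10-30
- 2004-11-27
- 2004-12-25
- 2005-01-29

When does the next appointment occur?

All Saturdays; the gaps (28, 28, 35) vary with month length.
This is the last Saturday of each month.
February 2005 ends with Saturday 2005-02-26.

2005-02-26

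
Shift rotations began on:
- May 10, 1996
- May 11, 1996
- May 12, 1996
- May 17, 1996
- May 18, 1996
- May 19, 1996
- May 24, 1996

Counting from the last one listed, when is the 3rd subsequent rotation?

The gap pattern 1, 1, 5, 1, 1, 5 repeats every 3 events.
These are the Fridays, Saturdays and Sundays of each week.
Next Saturday: May 25, 1996.
Next Sunday: May 26, 1996.
Next Friday: May 31, 1996.

May 31, 1996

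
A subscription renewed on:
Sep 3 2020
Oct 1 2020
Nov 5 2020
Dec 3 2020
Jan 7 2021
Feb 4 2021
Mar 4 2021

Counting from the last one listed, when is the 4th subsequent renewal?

All dates are Thursdays, 28, 35, 28, 35, 28, 28 days apart.
Specifically, the 1st Thursday of each month.
1st Thursday of April 2021: Apr 1 2021.
1st Thursday of May 2021: May 6 2021.
June 2021 — 1st Thursday is Jun 3 2021.
July 2021 — 1st Thursday is Jul 1 2021.

Jul 1 2021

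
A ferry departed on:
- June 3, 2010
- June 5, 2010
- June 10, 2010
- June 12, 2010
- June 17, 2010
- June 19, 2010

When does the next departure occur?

The gap pattern 2, 5, 2, 5, 2 repeats every 2 events.
These are the Thursdays and Saturdays of each week.
Next Thursday: June 24, 2010.

June 24, 2010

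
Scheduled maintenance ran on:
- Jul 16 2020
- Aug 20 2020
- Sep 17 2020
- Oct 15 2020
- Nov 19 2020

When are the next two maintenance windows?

All dates are Thursdays, 35, 28, 28, 35 days apart.
Specifically, the 3rd Thursday of each month.
December 2020 — 3rd Thursday is Dec 17 2020.
3rd Thursday of January 2021: Jan 21 2021.

Dec 17 2020, Jan 21 2021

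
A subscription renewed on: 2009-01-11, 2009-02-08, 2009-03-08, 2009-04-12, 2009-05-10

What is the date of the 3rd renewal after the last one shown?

Gaps: 28, 28, 35, 28 days — a mix of 28 and 35. Every date is a Sunday.
Each is the 2nd Sunday of its month.
June 2009 — 2nd Sunday is 2009-06-14.
July 2009 — 2nd Sunday is 2009-07-12.
August 2009 — 2nd Sunday is 2009-08-09.

2009-08-09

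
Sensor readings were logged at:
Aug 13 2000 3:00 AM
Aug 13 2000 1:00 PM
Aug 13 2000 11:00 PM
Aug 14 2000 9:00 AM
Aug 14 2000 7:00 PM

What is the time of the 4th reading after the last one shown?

Spacing: 10, 10, 10, 10 h — constant 10 h.
Aug 14 2000 7:00 PM + 10 h = Aug 15 2000 5:00 AM.
Aug 15 2000 5:00 AM + 10 h = Aug 15 2000 3:00 PM.
Aug 15 2000 3:00 PM + 10 h = Aug 16 2000 1:00 AM.
Aug 16 2000 1:00 AM + 10 h = Aug 16 2000 11:00 AM.

Aug 16 2000 11:00 AM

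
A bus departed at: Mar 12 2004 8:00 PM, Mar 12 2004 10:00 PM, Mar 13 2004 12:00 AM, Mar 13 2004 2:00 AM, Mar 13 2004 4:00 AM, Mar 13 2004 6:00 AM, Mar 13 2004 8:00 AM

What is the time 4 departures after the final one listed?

The interval is a steady 2 hours (2, 2, 2, 2, 2, 2).
Mar 13 2004 8:00 AM + 2 h = Mar 13 2004 10:00 AM.
Mar 13 2004 10:00 AM + 2 h = Mar 13 2004 12:00 PM.
Mar 13 2004 12:00 PM + 2 h = Mar 13 2004 2:00 PM.
Mar 13 2004 2:00 PM + 2 h = Mar 13 2004 4:00 PM.

Mar 13 2004 4:00 PM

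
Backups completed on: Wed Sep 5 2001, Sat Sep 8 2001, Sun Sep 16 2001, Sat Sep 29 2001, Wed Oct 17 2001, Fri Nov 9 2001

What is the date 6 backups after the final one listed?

Wed Jul 10 2002

Intervals are 3, 8, 13, 18, 23 days — an arithmetic progression with common difference 5.
Next gap: 28 days. Fri Nov 9 2001 + 28 days = Fri Dec 7 2001.
Next gap: 33 days. Fri Dec 7 2001 + 33 days = Wed Jan 9 2002.
Next gap: 38 days. Wed Jan 9 2002 + 38 days = Sat Feb 16 2002.
Next gap: 43 days. Sat Feb 16 2002 + 43 days = Sun Mar 31 2002.
Next gap: 48 days. Sun Mar 31 2002 + 48 days = Sat May 18 2002.
Next gap: 53 days. Sat May 18 2002 + 53 days = Wed Jul 10 2002.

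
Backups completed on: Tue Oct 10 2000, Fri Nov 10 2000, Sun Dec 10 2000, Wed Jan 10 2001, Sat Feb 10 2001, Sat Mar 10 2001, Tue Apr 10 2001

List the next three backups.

Thu May 10 2001, Sun Jun 10 2001, Tue Jul 10 2001

Each date is the 10th; the gaps (31, 30, 31, 31, 28, 31) track the month lengths.
The rule is the 10th of each month.
May 2001: Thu May 10 2001.
June 2001: Sun Jun 10 2001.
July 2001: Tue Jul 10 2001.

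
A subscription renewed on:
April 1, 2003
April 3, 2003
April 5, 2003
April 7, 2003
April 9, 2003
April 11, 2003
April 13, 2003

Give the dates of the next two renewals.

April 15, 2003; April 17, 2003

The spacing is 2, 2, 2, 2, 2, 2 days — always 2 days.
April 13, 2003 + 2 days = April 15, 2003.
April 15, 2003 + 2 days = April 17, 2003.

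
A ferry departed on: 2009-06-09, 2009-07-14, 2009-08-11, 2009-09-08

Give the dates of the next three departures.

All dates are Tuesdays, 35, 28, 28 days apart.
Specifically, the 2nd Tuesday of each month.
2nd Tuesday of October 2009: 2009-10-13.
2nd Tuesday of November 2009: 2009-11-10.
2nd Tuesday of December 2009: 2009-12-08.

2009-10-13, 2009-11-10, 2009-12-08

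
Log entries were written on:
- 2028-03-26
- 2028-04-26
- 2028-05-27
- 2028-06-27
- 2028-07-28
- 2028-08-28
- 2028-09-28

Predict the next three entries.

Gaps between consecutive events: 31, 31, 31, 31, 31, 31 days — a constant 31-day interval.
2028-09-28 + 31 days = 2028-10-29.
2028-10-29 + 31 days = 2028-11-29.
2028-11-29 + 31 days = 2028-12-30.

2028-10-29, 2028-11-29, 2028-12-30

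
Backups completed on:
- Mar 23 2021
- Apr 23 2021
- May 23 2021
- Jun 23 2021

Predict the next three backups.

Jul 23 2021, Aug 23 2021, Sep 23 2021

The day-of-month is always 23 (31, 30, 31 days between events).
So this recurs on the 23rd of each month.
Next: July 2021 → Jul 23 2021.
Next: August 2021 → Aug 23 2021.
September 2021: Sep 23 2021.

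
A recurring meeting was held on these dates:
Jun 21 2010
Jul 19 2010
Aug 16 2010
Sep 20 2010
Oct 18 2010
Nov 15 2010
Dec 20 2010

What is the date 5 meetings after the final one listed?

May 16 2011

Gaps: 28, 28, 35, 28, 28, 35 days — a mix of 28 and 35. Every date is a Monday.
Each is the 3rd Monday of its month.
3rd Monday of January 2011: Jan 17 2011.
3rd Monday of February 2011: Feb 21 2011.
March 2011 — 3rd Monday is Mar 21 2011.
3rd Monday of April 2011: Apr 18 2011.
May 2011 — 3rd Monday is May 16 2011.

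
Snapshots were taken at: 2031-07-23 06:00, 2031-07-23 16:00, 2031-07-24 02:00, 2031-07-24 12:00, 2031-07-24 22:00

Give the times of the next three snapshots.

2031-07-25 08:00, 2031-07-25 18:00, 2031-07-26 04:00

Spacing: 10, 10, 10, 10 h — constant 10 h.
2031-07-24 22:00 + 10 h = 2031-07-25 08:00.
2031-07-25 08:00 + 10 h = 2031-07-25 18:00.
2031-07-25 18:00 + 10 h = 2031-07-26 04:00.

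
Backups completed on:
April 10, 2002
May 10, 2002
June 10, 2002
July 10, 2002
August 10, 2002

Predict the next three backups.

September 10, 2002; October 10, 2002; November 10, 2002

The day-of-month is always 10 (30, 31, 30, 31 days between events).
So this recurs on the 10th of each month.
Next: September 2002 → September 10, 2002.
October 2002: October 10, 2002.
November 2002: November 10, 2002.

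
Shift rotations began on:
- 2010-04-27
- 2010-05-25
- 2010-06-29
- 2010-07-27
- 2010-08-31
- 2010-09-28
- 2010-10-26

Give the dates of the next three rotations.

2010-11-30, 2010-12-28, 2011-01-25

All Tuesdays; the gaps (28, 35, 28, 35, 28, 28) vary with month length.
This is the last Tuesday of each month.
Last Tuesday of November 2010: 2010-11-30.
December 2010 ends with Tuesday 2010-12-28.
January 2011 ends with Tuesday 2011-01-25.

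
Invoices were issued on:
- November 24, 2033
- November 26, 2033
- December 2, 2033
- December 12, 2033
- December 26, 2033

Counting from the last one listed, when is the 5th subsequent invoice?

Intervals are 2, 6, 10, 14 days — an arithmetic progression with common difference 4.
Next gap: 18 days. December 26, 2033 + 18 days = January 13, 2034.
Next gap: 22 days. January 13, 2034 + 22 days = February 4, 2034.
Next gap: 26 days. February 4, 2034 + 26 days = March 2, 2034.
Next gap: 30 days. March 2, 2034 + 30 days = April 1, 2034.
Next gap: 34 days. April 1, 2034 + 34 days = May 5, 2034.

May 5, 2034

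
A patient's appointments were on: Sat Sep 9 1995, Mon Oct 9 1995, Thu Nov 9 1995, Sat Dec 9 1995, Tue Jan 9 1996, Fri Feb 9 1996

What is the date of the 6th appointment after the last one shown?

Fri Aug 9 1996

Each date is the 9th; the gaps (30, 31, 30, 31, 31) track the month lengths.
The rule is the 9th of each month.
March 1996: Sat Mar 9 1996.
Next: April 1996 → Tue Apr 9 1996.
May 1996: Thu May 9 1996.
Next: June 1996 → Sun Jun 9 1996.
Next: July 1996 → Tue Jul 9 1996.
August 1996: Fri Aug 9 1996.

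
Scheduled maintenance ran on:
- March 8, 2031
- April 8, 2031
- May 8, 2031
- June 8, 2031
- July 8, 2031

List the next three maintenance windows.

The day-of-month is always 8 (31, 30, 31, 30 days between events).
So this recurs on the 8th of each month.
Next: August 2031 → August 8, 2031.
Next: September 2031 → September 8, 2031.
Next: October 2031 → October 8, 2031.

August 8, 2031; September 8, 2031; October 8, 2031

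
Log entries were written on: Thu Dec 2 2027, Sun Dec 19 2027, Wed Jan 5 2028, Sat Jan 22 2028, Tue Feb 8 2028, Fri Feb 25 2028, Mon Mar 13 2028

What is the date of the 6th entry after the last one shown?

Every event comes 17 days after the last (17, 17, 17, 17, 17, 17).
Mon Mar 13 2028 + 17 days = Thu Mar 30 2028.
Thu Mar 30 2028 + 17 days = Sun Apr 16 2028.
Sun Apr 16 2028 + 17 days = Wed May 3 2028.
Wed May 3 2028 + 17 days = Sat May 20 2028.
Sat May 20 2028 + 17 days = Tue Jun 6 2028.
Tue Jun 6 2028 + 17 days = Fri Jun 23 2028.

Fri Jun 23 2028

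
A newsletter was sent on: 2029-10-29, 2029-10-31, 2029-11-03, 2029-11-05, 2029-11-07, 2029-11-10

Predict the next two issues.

2029-11-12, 2029-11-14

Gaps: 2, 3, 2, 2, 3 days — not constant, but cyclic with period 3.
The events fall on every Monday, Wednesday and Saturday.
The following Monday is 2029-11-12.
Next Wednesday: 2029-11-14.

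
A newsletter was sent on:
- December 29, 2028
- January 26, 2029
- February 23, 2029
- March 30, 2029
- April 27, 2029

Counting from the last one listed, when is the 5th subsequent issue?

These are Fridays with 28, 28, 35, 28-day gaps.
Each is the final Friday of its month — December 29, 2028 is past the 28th, so '4th Friday' doesn't fit.
May 2029 ends with Friday May 25, 2029.
June 2029 ends with Friday June 29, 2029.
Last Friday of July 2029: July 27, 2029.
Last Friday of August 2029: August 31, 2029.
September 2029 ends with Friday September 28, 2029.

September 28, 2029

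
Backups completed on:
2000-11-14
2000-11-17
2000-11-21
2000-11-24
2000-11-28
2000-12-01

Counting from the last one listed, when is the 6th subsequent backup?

2000-12-22

Every event lands on a Tuesday or Friday (gaps cycle 3, 4, 3, 4, 3).
So the schedule is: every Tuesday and Friday.
The following Tuesday is 2000-12-05.
The following Friday is 2000-12-08.
The following Tuesday is 2000-12-12.
The following Friday is 2000-12-15.
The following Tuesday is 2000-12-19.
Next Friday: 2000-12-22.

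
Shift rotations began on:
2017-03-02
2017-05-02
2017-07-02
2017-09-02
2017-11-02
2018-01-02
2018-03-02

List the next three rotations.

Each date is the 2nd; the gaps (61, 61, 62, 61, 61, 59) track the month lengths.
The rule is the 2nd of every 2 months.
Next: May 2018 → 2018-05-02.
July 2018: 2018-07-02.
Next: September 2018 → 2018-09-02.

2018-05-02, 2018-07-02, 2018-09-02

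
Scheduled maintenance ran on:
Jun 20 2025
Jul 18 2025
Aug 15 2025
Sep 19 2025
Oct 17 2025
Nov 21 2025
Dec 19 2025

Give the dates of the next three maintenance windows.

Jan 16 2026, Feb 20 2026, Mar 20 2026

All dates are Fridays, 28, 28, 35, 28, 35, 28 days apart.
Specifically, the 3rd Friday of each month.
January 2026 — 3rd Friday is Jan 16 2026.
February 2026 — 3rd Friday is Feb 20 2026.
March 2026 — 3rd Friday is Mar 20 2026.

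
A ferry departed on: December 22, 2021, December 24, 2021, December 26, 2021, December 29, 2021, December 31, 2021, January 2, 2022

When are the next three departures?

Every event lands on a Wednesday or Friday or Sunday (gaps cycle 2, 2, 3, 2, 2).
So the schedule is: every Wednesday, Friday and Sunday.
Next Wednesday: January 5, 2022.
Next Friday: January 7, 2022.
The following Sunday is January 9, 2022.

January 5, 2022; January 7, 2022; January 9, 2022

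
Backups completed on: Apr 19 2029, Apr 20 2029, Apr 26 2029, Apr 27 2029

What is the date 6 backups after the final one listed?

The gap pattern 1, 6, 1 repeats every 2 events.
These are the Thursdays and Fridays of each week.
The following Thursday is May 3 2029.
Next Friday: May 4 2029.
The following Thursday is May 10 2029.
Next Friday: May 11 2029.
Next Thursday: May 17 2029.
Next Friday: May 18 2029.

May 18 2029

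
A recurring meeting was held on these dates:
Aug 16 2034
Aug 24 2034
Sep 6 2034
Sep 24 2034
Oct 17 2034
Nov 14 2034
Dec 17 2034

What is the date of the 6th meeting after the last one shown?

Oct 16 2035

Intervals are 8, 13, 18, 23, 28, 33 days — an arithmetic progression with common difference 5.
Next gap: 38 days. Dec 17 2034 + 38 days = Jan 24 2035.
Next gap: 43 days. Jan 24 2035 + 43 days = Mar 8 2035.
Next gap: 48 days. Mar 8 2035 + 48 days = Apr 25 2035.
Next gap: 53 days. Apr 25 2035 + 53 days = Jun 17 2035.
Next gap: 58 days. Jun 17 2035 + 58 days = Aug 14 2035.
Next gap: 63 days. Aug 14 2035 + 63 days = Oct 16 2035.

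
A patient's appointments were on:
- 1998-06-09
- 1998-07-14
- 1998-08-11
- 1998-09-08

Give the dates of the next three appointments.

1998-10-13, 1998-11-10, 1998-12-08

All dates are Tuesdays, 35, 28, 28 days apart.
Specifically, the 2nd Tuesday of each month.
October 1998 — 2nd Tuesday is 1998-10-13.
November 1998 — 2nd Tuesday is 1998-11-10.
2nd Tuesday of December 1998: 1998-12-08.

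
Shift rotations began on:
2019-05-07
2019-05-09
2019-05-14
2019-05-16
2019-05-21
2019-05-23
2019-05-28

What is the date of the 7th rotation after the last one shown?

Gaps: 2, 5, 2, 5, 2, 5 days — not constant, but cyclic with period 2.
The events fall on every Tuesday and Thursday.
The following Thursday is 2019-05-30.
The following Tuesday is 2019-06-04.
The following Thursday is 2019-06-06.
Next Tuesday: 2019-06-11.
The following Thursday is 2019-06-13.
The following Tuesday is 2019-06-18.
The following Thursday is 2019-06-20.

2019-06-20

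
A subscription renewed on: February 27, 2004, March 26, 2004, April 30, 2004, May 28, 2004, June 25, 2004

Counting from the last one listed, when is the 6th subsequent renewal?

Every date is a Friday; gaps 28, 35, 28, 28 days.
Each is the last Friday of its month (at least one falls on the 29th or later, ruling out '4th Friday').
July 2004 ends with Friday July 30, 2004.
Last Friday of August 2004: August 27, 2004.
September 2004 ends with Friday September 24, 2004.
Last Friday of October 2004: October 29, 2004.
Last Friday of November 2004: November 26, 2004.
Last Friday of December 2004: December 31, 2004.

December 31, 2004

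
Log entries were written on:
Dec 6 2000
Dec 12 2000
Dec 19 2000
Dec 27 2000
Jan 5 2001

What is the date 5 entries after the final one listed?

Intervals are 6, 7, 8, 9 days — an arithmetic progression with common difference 1.
Next gap: 10 days. Jan 5 2001 + 10 days = Jan 15 2001.
Next gap: 11 days. Jan 15 2001 + 11 days = Jan 26 2001.
Next gap: 12 days. Jan 26 2001 + 12 days = Feb 7 2001.
Next gap: 13 days. Feb 7 2001 + 13 days = Feb 20 2001.
Next gap: 14 days. Feb 20 2001 + 14 days = Mar 6 2001.

Mar 6 2001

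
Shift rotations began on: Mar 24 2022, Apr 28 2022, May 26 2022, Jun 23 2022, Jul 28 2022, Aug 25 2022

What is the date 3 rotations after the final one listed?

Nov 24 2022

All dates are Thursdays, 35, 28, 28, 35, 28 days apart.
Specifically, the 4th Thursday of each month.
September 2022 — 4th Thursday is Sep 22 2022.
4th Thursday of October 2022: Oct 27 2022.
November 2022 — 4th Thursday is Nov 24 2022.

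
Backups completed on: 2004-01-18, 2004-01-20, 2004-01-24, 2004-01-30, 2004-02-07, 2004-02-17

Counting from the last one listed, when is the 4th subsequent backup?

2004-04-17

The spacing grows by 2 each time: 2, 4, 6, 8, 10 days.
Next gap: 12 days. 2004-02-17 + 12 days = 2004-02-29.
Next gap: 14 days. 2004-02-29 + 14 days = 2004-03-14.
Next gap: 16 days. 2004-03-14 + 16 days = 2004-03-30.
Next gap: 18 days. 2004-03-30 + 18 days = 2004-04-17.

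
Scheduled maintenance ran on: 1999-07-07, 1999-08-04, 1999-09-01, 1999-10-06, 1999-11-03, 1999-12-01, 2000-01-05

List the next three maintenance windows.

Gaps: 28, 28, 35, 28, 28, 35 days — a mix of 28 and 35. Every date is a Wednesday.
Each is the 1st Wednesday of its month.
1st Wednesday of February 2000: 2000-02-02.
1st Wednesday of March 2000: 2000-03-01.
1st Wednesday of April 2000: 2000-04-05.

2000-02-02, 2000-03-01, 2000-04-05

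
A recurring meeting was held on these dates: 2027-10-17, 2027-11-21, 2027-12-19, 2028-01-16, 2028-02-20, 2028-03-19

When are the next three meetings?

2028-04-16, 2028-05-21, 2028-06-18

Gaps: 35, 28, 28, 35, 28 days — a mix of 28 and 35. Every date is a Sunday.
Each is the 3rd Sunday of its month.
April 2028 — 3rd Sunday is 2028-04-16.
May 2028 — 3rd Sunday is 2028-05-21.
3rd Sunday of June 2028: 2028-06-18.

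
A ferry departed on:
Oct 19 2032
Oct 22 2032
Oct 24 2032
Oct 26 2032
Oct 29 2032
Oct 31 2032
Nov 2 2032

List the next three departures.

Nov 5 2032, Nov 7 2032, Nov 9 2032

Every event lands on a Tuesday or Friday or Sunday (gaps cycle 3, 2, 2, 3, 2, 2).
So the schedule is: every Tuesday, Friday and Sunday.
Next Friday: Nov 5 2032.
The following Sunday is Nov 7 2032.
Next Tuesday: Nov 9 2032.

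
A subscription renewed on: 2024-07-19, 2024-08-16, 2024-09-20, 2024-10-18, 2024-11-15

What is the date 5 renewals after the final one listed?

2025-04-18

These are Fridays at 28- or 35-day spacing (28, 35, 28, 28).
The pattern: 3rd Friday of the month.
3rd Friday of December 2024: 2024-12-20.
3rd Friday of January 2025: 2025-01-17.
February 2025 — 3rd Friday is 2025-02-21.
3rd Friday of March 2025: 2025-03-21.
3rd Friday of April 2025: 2025-04-18.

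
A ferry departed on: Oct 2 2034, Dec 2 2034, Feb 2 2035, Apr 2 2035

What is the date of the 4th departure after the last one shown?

Dec 2 2035

Gaps: 61, 62, 59 days — not constant. Every event is on the 2nd of the month.
Pattern: the 2nd of every 2 months.
June 2035: Jun 2 2035.
Next: August 2035 → Aug 2 2035.
October 2035: Oct 2 2035.
December 2035: Dec 2 2035.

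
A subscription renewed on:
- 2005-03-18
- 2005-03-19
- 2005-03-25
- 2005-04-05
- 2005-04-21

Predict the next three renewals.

Intervals are 1, 6, 11, 16 days — an arithmetic progression with common difference 5.
Next gap: 21 days. 2005-04-21 + 21 days = 2005-05-12.
Next gap: 26 days. 2005-05-12 + 26 days = 2005-06-07.
Next gap: 31 days. 2005-06-07 + 31 days = 2005-07-08.

2005-05-12, 2005-06-07, 2005-07-08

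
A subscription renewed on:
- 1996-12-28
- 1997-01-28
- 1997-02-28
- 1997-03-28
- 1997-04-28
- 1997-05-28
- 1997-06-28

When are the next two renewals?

The day-of-month is always 28 (31, 31, 28, 31, 30, 31 days between events).
So this recurs on the 28th of each month.
July 1997: 1997-07-28.
August 1997: 1997-08-28.

1997-07-28, 1997-08-28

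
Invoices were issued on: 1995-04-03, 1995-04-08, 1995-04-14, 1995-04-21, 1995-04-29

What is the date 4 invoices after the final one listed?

The spacing grows by 1 each time: 5, 6, 7, 8 days.
Next gap: 9 days. 1995-04-29 + 9 days = 1995-05-08.
Next gap: 10 days. 1995-05-08 + 10 days = 1995-05-18.
Next gap: 11 days. 1995-05-18 + 11 days = 1995-05-29.
Next gap: 12 days. 1995-05-29 + 12 days = 1995-06-10.

1995-06-10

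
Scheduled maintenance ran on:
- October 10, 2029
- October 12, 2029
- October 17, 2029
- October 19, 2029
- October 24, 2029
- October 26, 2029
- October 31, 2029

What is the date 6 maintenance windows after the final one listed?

November 21, 2029

Every event lands on a Wednesday or Friday (gaps cycle 2, 5, 2, 5, 2, 5).
So the schedule is: every Wednesday and Friday.
The following Friday is November 2, 2029.
The following Wednesday is November 7, 2029.
Next Friday: November 9, 2029.
Next Wednesday: November 14, 2029.
Next Friday: November 16, 2029.
Next Wednesday: November 21, 2029.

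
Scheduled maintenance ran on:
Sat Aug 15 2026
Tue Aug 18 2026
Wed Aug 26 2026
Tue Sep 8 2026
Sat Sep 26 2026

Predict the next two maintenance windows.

Intervals are 3, 8, 13, 18 days — an arithmetic progression with common difference 5.
Next gap: 23 days. Sat Sep 26 2026 + 23 days = Mon Oct 19 2026.
Next gap: 28 days. Mon Oct 19 2026 + 28 days = Mon Nov 16 2026.

Mon Oct 19 2026, Mon Nov 16 2026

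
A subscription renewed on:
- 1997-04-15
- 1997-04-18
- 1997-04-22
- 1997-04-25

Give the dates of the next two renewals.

Every event lands on a Tuesday or Friday (gaps cycle 3, 4, 3).
So the schedule is: every Tuesday and Friday.
Next Tuesday: 1997-04-29.
The following Friday is 1997-05-02.

1997-04-29, 1997-05-02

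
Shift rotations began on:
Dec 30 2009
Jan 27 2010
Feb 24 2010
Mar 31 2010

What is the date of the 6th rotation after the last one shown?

These are Wednesdays with 28, 28, 35-day gaps.
Each is the final Wednesday of its month — Dec 30 2009 is past the 28th, so '4th Wednesday' doesn't fit.
Last Wednesday of April 2010: Apr 28 2010.
Last Wednesday of May 2010: May 26 2010.
June 2010 ends with Wednesday Jun 30 2010.
Last Wednesday of July 2010: Jul 28 2010.
Last Wednesday of August 2010: Aug 25 2010.
September 2010 ends with Wednesday Sep 29 2010.

Sep 29 2010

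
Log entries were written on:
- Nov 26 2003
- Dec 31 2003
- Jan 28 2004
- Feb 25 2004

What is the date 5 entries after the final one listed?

Jul 28 2004

Every date is a Wednesday; gaps 35, 28, 28 days.
Each is the last Wednesday of its month (at least one falls on the 29th or later, ruling out '4th Wednesday').
Last Wednesday of March 2004: Mar 31 2004.
April 2004 ends with Wednesday Apr 28 2004.
Last Wednesday of May 2004: May 26 2004.
June 2004 ends with Wednesday Jun 30 2004.
July 2004 ends with Wednesday Jul 28 2004.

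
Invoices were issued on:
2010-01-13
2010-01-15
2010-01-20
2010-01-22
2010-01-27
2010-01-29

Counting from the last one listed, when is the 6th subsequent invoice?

2010-02-19

The gap pattern 2, 5, 2, 5, 2 repeats every 2 events.
These are the Wednesdays and Fridays of each week.
The following Wednesday is 2010-02-03.
The following Friday is 2010-02-05.
The following Wednesday is 2010-02-10.
The following Friday is 2010-02-12.
Next Wednesday: 2010-02-17.
Next Friday: 2010-02-19.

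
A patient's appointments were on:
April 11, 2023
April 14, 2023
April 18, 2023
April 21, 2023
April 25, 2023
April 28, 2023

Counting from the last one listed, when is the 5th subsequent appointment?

May 16, 2023

The gap pattern 3, 4, 3, 4, 3 repeats every 2 events.
These are the Tuesdays and Fridays of each week.
Next Tuesday: May 2, 2023.
The following Friday is May 5, 2023.
Next Tuesday: May 9, 2023.
Next Friday: May 12, 2023.
The following Tuesday is May 16, 2023.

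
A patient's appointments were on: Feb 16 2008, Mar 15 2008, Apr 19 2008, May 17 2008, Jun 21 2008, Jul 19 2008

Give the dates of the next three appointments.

These are Saturdays at 28- or 35-day spacing (28, 35, 28, 35, 28).
The pattern: 3rd Saturday of the month.
3rd Saturday of August 2008: Aug 16 2008.
3rd Saturday of September 2008: Sep 20 2008.
3rd Saturday of October 2008: Oct 18 2008.

Aug 16 2008, Sep 20 2008, Oct 18 2008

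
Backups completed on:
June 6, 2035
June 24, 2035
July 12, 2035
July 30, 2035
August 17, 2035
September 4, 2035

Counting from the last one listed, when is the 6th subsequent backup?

Gaps between consecutive events: 18, 18, 18, 18, 18 days — a constant 18-day interval.
September 4, 2035 + 18 days = September 22, 2035.
September 22, 2035 + 18 days = October 10, 2035.
October 10, 2035 + 18 days = October 28, 2035.
October 28, 2035 + 18 days = November 15, 2035.
November 15, 2035 + 18 days = December 3, 2035.
December 3, 2035 + 18 days = December 21, 2035.

December 21, 2035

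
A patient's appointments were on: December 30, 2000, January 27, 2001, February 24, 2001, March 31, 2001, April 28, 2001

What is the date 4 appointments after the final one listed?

Every date is a Saturday; gaps 28, 28, 35, 28 days.
Each is the last Saturday of its month (at least one falls on the 29th or later, ruling out '4th Saturday').
Last Saturday of May 2001: May 26, 2001.
Last Saturday of June 2001: June 30, 2001.
July 2001 ends with Saturday July 28, 2001.
Last Saturday of August 2001: August 25, 2001.

August 25, 2001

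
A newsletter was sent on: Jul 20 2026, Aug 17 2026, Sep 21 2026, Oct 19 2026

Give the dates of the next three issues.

These are Mondays at 28- or 35-day spacing (28, 35, 28).
The pattern: 3rd Monday of the month.
November 2026 — 3rd Monday is Nov 16 2026.
3rd Monday of December 2026: Dec 21 2026.
January 2027 — 3rd Monday is Jan 18 2027.

Nov 16 2026, Dec 21 2026, Jan 18 2027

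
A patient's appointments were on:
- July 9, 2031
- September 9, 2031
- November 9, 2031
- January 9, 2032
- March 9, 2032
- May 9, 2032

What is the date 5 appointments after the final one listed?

March 9, 2033

Each date is the 9th; the gaps (62, 61, 61, 60, 61) track the month lengths.
The rule is the 9th of every 2 months.
Next: July 2032 → July 9, 2032.
Next: September 2032 → September 9, 2032.
November 2032: November 9, 2032.
Next: January 2033 → January 9, 2033.
Next: March 2033 → March 9, 2033.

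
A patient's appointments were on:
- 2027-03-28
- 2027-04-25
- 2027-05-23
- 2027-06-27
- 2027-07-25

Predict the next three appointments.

These are Sundays at 28- or 35-day spacing (28, 28, 35, 28).
The pattern: 4th Sunday of the month.
4th Sunday of August 2027: 2027-08-22.
4th Sunday of September 2027: 2027-09-26.
October 2027 — 4th Sunday is 2027-10-24.

2027-08-22, 2027-09-26, 2027-10-24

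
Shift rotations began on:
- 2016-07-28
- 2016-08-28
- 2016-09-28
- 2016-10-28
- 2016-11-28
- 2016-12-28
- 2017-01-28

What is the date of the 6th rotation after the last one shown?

2017-07-28

The day-of-month is always 28 (31, 31, 30, 31, 30, 31 days between events).
So this recurs on the 28th of each month.
February 2017: 2017-02-28.
Next: March 2017 → 2017-03-28.
April 2017: 2017-04-28.
Next: May 2017 → 2017-05-28.
June 2017: 2017-06-28.
Next: July 2017 → 2017-07-28.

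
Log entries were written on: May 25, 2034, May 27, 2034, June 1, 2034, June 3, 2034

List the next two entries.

Gaps: 2, 5, 2 days — not constant, but cyclic with period 2.
The events fall on every Thursday and Saturday.
The following Thursday is June 8, 2034.
Next Saturday: June 10, 2034.

June 8, 2034; June 10, 2034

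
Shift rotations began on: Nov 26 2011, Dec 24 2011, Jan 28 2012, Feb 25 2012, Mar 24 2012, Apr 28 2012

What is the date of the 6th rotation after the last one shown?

Oct 27 2012

These are Saturdays at 28- or 35-day spacing (28, 35, 28, 28, 35).
The pattern: 4th Saturday of the month.
4th Saturday of May 2012: May 26 2012.
June 2012 — 4th Saturday is Jun 23 2012.
July 2012 — 4th Saturday is Jul 28 2012.
4th Saturday of August 2012: Aug 25 2012.
4th Saturday of September 2012: Sep 22 2012.
4th Saturday of October 2012: Oct 27 2012.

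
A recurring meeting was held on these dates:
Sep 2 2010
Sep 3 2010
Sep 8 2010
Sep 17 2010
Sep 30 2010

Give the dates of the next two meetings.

Intervals are 1, 5, 9, 13 days — an arithmetic progression with common difference 4.
Next gap: 17 days. Sep 30 2010 + 17 days = Oct 17 2010.
Next gap: 21 days. Oct 17 2010 + 21 days = Nov 7 2010.

Oct 17 2010, Nov 7 2010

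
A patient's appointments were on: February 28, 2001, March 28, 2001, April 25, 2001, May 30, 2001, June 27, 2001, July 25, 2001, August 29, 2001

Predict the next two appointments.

Every date is a Wednesday; gaps 28, 28, 35, 28, 28, 35 days.
Each is the last Wednesday of its month (at least one falls on the 29th or later, ruling out '4th Wednesday').
Last Wednesday of September 2001: September 26, 2001.
Last Wednesday of October 2001: October 31, 2001.

September 26, 2001; October 31, 2001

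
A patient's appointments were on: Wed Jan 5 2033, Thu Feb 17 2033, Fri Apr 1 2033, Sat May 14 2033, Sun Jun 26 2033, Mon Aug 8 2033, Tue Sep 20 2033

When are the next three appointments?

Wed Nov 2 2033, Thu Dec 15 2033, Fri Jan 27 2034

Every event comes 43 days after the last (43, 43, 43, 43, 43, 43).
Tue Sep 20 2033 + 43 days = Wed Nov 2 2033.
Wed Nov 2 2033 + 43 days = Thu Dec 15 2033.
Thu Dec 15 2033 + 43 days = Fri Jan 27 2034.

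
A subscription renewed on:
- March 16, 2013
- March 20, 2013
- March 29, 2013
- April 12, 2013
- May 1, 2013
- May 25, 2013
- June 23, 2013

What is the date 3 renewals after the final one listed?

The spacing grows by 5 each time: 4, 9, 14, 19, 24, 29 days.
Next gap: 34 days. June 23, 2013 + 34 days = July 27, 2013.
Next gap: 39 days. July 27, 2013 + 39 days = September 4, 2013.
Next gap: 44 days. September 4, 2013 + 44 days = October 18, 2013.

October 18, 2013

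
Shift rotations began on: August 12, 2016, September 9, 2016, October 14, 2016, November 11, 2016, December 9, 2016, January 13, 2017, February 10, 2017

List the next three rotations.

Gaps: 28, 35, 28, 28, 35, 28 days — a mix of 28 and 35. Every date is a Friday.
Each is the 2nd Friday of its month.
March 2017 — 2nd Friday is March 10, 2017.
April 2017 — 2nd Friday is April 14, 2017.
May 2017 — 2nd Friday is May 12, 2017.

March 10, 2017; April 14, 2017; May 12, 2017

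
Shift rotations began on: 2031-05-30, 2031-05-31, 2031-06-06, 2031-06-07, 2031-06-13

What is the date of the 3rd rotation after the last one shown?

Gaps: 1, 6, 1, 6 days — not constant, but cyclic with period 2.
The events fall on every Friday and Saturday.
The following Saturday is 2031-06-14.
The following Friday is 2031-06-20.
The following Saturday is 2031-06-21.

2031-06-21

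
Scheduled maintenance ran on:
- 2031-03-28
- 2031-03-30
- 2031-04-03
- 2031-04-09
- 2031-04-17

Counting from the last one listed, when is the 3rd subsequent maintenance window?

2031-05-23

Intervals are 2, 4, 6, 8 days — an arithmetic progression with common difference 2.
Next gap: 10 days. 2031-04-17 + 10 days = 2031-04-27.
Next gap: 12 days. 2031-04-27 + 12 days = 2031-05-09.
Next gap: 14 days. 2031-05-09 + 14 days = 2031-05-23.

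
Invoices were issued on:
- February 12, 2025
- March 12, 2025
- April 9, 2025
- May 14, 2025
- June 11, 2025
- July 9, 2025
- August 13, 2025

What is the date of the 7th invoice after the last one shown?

Gaps: 28, 28, 35, 28, 28, 35 days — a mix of 28 and 35. Every date is a Wednesday.
Each is the 2nd Wednesday of its month.
September 2025 — 2nd Wednesday is September 10, 2025.
October 2025 — 2nd Wednesday is October 8, 2025.
November 2025 — 2nd Wednesday is November 12, 2025.
2nd Wednesday of December 2025: December 10, 2025.
2nd Wednesday of January 2026: January 14, 2026.
February 2026 — 2nd Wednesday is February 11, 2026.
2nd Wednesday of March 2026: March 11, 2026.

March 11, 2026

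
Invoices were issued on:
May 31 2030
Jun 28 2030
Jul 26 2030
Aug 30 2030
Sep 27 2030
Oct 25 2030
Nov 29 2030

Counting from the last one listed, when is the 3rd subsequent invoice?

Every date is a Friday; gaps 28, 28, 35, 28, 28, 35 days.
Each is the last Friday of its month (at least one falls on the 29th or later, ruling out '4th Friday').
Last Friday of December 2030: Dec 27 2030.
January 2031 ends with Friday Jan 31 2031.
February 2031 ends with Friday Feb 28 2031.

Feb 28 2031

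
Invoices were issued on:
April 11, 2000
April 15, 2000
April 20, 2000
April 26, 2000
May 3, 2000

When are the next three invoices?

Intervals are 4, 5, 6, 7 days — an arithmetic progression with common difference 1.
Next gap: 8 days. May 3, 2000 + 8 days = May 11, 2000.
Next gap: 9 days. May 11, 2000 + 9 days = May 20, 2000.
Next gap: 10 days. May 20, 2000 + 10 days = May 30, 2000.

May 11, 2000; May 20, 2000; May 30, 2000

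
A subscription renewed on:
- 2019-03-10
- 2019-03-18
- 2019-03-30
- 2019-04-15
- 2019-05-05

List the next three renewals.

2019-05-29, 2019-06-26, 2019-07-28

Intervals are 8, 12, 16, 20 days — an arithmetic progression with common difference 4.
Next gap: 24 days. 2019-05-05 + 24 days = 2019-05-29.
Next gap: 28 days. 2019-05-29 + 28 days = 2019-06-26.
Next gap: 32 days. 2019-06-26 + 32 days = 2019-07-28.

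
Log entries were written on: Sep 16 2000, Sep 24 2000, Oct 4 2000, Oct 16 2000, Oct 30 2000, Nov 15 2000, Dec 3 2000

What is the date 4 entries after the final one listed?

Mar 5 2001

Gaps: 8, 10, 12, 14, 16, 18 days — each gap is 2 larger than the previous one.
Next gap: 20 days. Dec 3 2000 + 20 days = Dec 23 2000.
Next gap: 22 days. Dec 23 2000 + 22 days = Jan 14 2001.
Next gap: 24 days. Jan 14 2001 + 24 days = Feb 7 2001.
Next gap: 26 days. Feb 7 2001 + 26 days = Mar 5 2001.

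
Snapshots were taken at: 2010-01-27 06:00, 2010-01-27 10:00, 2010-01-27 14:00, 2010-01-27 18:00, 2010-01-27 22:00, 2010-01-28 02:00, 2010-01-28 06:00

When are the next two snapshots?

2010-01-28 10:00, 2010-01-28 14:00

Gaps: 4, 4, 4, 4, 4, 4 hours — each event is 4 hours after the previous one.
2010-01-28 06:00 + 4 h = 2010-01-28 10:00.
2010-01-28 10:00 + 4 h = 2010-01-28 14:00.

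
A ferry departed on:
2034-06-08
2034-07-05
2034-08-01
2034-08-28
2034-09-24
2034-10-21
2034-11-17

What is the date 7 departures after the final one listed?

Gaps between consecutive events: 27, 27, 27, 27, 27, 27 days — a constant 27-day interval.
2034-11-17 + 27 days = 2034-12-14.
2034-12-14 + 27 days = 2035-01-10.
2035-01-10 + 27 days = 2035-02-06.
2035-02-06 + 27 days = 2035-03-05.
2035-03-05 + 27 days = 2035-04-01.
2035-04-01 + 27 days = 2035-04-28.
2035-04-28 + 27 days = 2035-05-25.

2035-05-25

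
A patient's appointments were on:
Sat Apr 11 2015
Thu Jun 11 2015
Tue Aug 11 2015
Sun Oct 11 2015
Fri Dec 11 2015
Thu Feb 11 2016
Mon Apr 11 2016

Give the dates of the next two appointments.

Gaps: 61, 61, 61, 61, 62, 60 days — not constant. Every event is on the 11th of the month.
Pattern: the 11th of every 2 months.
June 2016: Sat Jun 11 2016.
Next: August 2016 → Thu Aug 11 2016.

Sat Jun 11 2016, Thu Aug 11 2016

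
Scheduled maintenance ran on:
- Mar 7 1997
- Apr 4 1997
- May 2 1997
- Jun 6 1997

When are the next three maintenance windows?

Gaps: 28, 28, 35 days — a mix of 28 and 35. Every date is a Friday.
Each is the 1st Friday of its month.
1st Friday of July 1997: Jul 4 1997.
1st Friday of August 1997: Aug 1 1997.
1st Friday of September 1997: Sep 5 1997.

Jul 4 1997, Aug 1 1997, Sep 5 1997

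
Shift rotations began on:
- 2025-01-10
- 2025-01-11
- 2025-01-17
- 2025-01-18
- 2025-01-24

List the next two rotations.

2025-01-25, 2025-01-31

Gaps: 1, 6, 1, 6 days — not constant, but cyclic with period 2.
The events fall on every Friday and Saturday.
Next Saturday: 2025-01-25.
The following Friday is 2025-01-31.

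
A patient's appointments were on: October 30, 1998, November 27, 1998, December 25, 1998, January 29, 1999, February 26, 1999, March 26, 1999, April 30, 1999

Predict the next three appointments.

All Fridays; the gaps (28, 28, 35, 28, 28, 35) vary with month length.
This is the last Friday of each month.
Last Friday of May 1999: May 28, 1999.
June 1999 ends with Friday June 25, 1999.
Last Friday of July 1999: July 30, 1999.

May 28, 1999; June 25, 1999; July 30, 1999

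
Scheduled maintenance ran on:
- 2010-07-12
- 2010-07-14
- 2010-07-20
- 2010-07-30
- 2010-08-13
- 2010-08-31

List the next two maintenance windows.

Gaps: 2, 6, 10, 14, 18 days — each gap is 4 larger than the previous one.
Next gap: 22 days. 2010-08-31 + 22 days = 2010-09-22.
Next gap: 26 days. 2010-09-22 + 26 days = 2010-10-18.

2010-09-22, 2010-10-18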